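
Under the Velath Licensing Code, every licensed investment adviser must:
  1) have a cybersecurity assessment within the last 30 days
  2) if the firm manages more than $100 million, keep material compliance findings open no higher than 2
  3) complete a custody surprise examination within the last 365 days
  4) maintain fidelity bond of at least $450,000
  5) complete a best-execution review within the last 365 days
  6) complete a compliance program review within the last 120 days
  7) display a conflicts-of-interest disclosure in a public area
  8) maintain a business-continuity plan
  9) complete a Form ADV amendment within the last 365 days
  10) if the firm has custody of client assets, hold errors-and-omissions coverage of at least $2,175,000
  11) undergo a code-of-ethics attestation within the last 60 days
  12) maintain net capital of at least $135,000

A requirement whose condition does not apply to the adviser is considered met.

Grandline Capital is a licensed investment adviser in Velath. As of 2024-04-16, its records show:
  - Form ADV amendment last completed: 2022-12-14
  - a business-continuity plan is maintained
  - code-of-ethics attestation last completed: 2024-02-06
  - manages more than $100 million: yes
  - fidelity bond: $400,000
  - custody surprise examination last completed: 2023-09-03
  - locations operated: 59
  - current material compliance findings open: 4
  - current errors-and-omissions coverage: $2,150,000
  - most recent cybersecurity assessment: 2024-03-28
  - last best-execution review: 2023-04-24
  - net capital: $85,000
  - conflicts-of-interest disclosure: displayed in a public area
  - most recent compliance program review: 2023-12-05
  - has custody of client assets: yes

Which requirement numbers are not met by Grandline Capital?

2, 4, 6, 9, 10, 11, 12

1. cybersecurity assessment 19 days ago vs limit 30 → met
2. condition 'manages more than $100 million' holds; material compliance findings open 4 > 2 → not met
3. custody surprise examination 226 days ago vs limit 365 → met
4. fidelity bond $400,000 < $450,000 → not met
5. best-execution review 358 days ago vs limit 365 → met
6. compliance program review 133 days ago vs limit 120 → not met
7. conflicts-of-interest disclosure present → met
8. business-continuity plan present → met
9. Form ADV amendment 489 days ago vs limit 365 → not met
10. condition 'has custody of client assets' holds; errors-and-omissions coverage $2,150,000 < $2,175,000 → not met
11. code-of-ethics attestation 70 days ago vs limit 60 → not met
12. net capital $85,000 < $135,000 → not met
Not met: 2, 4, 6, 9, 10, 11, 12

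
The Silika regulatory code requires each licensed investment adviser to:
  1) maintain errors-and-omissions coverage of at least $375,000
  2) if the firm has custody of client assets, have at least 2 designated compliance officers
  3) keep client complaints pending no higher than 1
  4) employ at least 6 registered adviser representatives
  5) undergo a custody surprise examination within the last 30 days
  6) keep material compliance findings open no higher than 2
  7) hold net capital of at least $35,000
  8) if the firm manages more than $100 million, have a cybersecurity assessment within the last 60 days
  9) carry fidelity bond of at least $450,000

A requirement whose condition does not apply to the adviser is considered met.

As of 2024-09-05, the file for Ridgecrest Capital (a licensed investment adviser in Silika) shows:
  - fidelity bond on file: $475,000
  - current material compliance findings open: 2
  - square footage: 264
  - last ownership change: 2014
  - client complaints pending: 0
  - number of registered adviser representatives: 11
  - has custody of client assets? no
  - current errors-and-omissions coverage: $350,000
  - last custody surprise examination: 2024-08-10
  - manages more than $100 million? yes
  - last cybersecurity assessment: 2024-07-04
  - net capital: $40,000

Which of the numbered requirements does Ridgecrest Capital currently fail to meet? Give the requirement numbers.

1. errors-and-omissions coverage $350,000 < $375,000 → not met
2. condition 'has custody of client assets' does not hold → requirement n/a → met
3. client complaints pending 0 ≤ 1 → met
4. registered adviser representatives 11 ≥ 6 → met
5. custody surprise examination 26 days ago vs limit 30 → met
6. material compliance findings open 2 ≤ 2 → met
7. net capital $40,000 ≥ $35,000 → met
8. condition 'manages more than $100 million' holds; cybersecurity assessment 63 days ago vs limit 60 → not met
9. fidelity bond $475,000 ≥ $450,000 → met
Not met: 1, 8

1, 8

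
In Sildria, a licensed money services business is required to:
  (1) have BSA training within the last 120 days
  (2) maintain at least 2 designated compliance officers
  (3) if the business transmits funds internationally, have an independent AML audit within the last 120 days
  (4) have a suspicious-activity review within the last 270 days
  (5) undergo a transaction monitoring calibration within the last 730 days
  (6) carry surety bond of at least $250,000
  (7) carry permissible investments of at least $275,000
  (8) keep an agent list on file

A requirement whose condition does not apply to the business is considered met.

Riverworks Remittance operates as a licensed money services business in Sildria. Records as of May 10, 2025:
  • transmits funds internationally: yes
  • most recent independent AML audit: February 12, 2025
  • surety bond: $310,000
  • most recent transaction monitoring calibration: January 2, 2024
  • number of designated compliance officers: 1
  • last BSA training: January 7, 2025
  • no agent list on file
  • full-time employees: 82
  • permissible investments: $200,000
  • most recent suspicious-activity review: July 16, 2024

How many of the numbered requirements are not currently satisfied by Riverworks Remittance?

1. BSA training 123 days ago vs limit 120 → not met
2. designated compliance officers 1 < 2 → not met
3. condition 'transmits funds internationally' holds; independent AML audit 87 days ago vs limit 120 → met
4. suspicious-activity review 298 days ago vs limit 270 → not met
5. transaction monitoring calibration 494 days ago vs limit 730 → met
6. surety bond $310,000 ≥ $250,000 → met
7. permissible investments $200,000 < $275,000 → not met
8. agent list absent → not met
Not met: 5 of 8

5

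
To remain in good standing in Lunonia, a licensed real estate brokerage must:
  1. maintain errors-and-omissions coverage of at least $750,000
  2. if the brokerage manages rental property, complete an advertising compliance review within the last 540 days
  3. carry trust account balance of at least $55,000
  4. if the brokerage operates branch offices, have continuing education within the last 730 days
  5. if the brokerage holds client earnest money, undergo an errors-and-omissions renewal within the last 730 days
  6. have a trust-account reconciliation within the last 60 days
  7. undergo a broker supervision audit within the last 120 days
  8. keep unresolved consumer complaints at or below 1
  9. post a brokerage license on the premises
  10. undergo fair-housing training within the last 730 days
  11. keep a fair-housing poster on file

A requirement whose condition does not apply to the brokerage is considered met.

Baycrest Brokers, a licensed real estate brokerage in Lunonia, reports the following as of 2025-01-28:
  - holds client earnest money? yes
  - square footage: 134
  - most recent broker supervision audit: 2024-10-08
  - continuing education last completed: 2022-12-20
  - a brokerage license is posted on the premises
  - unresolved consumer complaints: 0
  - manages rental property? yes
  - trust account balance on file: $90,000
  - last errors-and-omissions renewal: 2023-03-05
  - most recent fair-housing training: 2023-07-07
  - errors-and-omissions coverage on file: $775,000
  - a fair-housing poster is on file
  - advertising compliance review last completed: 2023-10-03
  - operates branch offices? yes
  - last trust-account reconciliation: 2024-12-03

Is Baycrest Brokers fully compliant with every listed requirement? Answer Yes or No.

No

1. errors-and-omissions coverage $775,000 ≥ $750,000 → met
2. condition 'manages rental property' holds; advertising compliance review 483 days ago vs limit 540 → met
3. trust account balance $90,000 ≥ $55,000 → met
4. condition 'operates branch offices' holds; continuing education 770 days ago vs limit 730 → not met
5. condition 'holds client earnest money' holds; errors-and-omissions renewal 695 days ago vs limit 730 → met
6. trust-account reconciliation 56 days ago vs limit 60 → met
7. broker supervision audit 112 days ago vs limit 120 → met
8. unresolved consumer complaints 0 ≤ 1 → met
9. brokerage license present → met
10. fair-housing training 571 days ago vs limit 730 → met
11. fair-housing poster present → met
Not met: 4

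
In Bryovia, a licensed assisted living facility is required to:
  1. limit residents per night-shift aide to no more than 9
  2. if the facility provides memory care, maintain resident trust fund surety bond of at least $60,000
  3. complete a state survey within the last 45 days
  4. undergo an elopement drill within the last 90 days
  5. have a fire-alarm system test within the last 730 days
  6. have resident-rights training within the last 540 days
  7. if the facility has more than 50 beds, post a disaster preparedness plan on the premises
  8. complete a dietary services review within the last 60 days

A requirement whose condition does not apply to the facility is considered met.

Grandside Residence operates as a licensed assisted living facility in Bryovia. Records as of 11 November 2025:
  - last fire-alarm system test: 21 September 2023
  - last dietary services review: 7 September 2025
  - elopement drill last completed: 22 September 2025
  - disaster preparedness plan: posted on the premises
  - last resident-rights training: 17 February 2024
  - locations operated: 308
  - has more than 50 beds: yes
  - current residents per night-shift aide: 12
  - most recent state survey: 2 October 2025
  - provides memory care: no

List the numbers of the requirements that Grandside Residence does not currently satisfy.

1, 5, 6, 8

1. residents per night-shift aide 12 > 9 → not met
2. condition 'provides memory care' does not hold → requirement n/a → met
3. state survey 40 days ago vs limit 45 → met
4. elopement drill 50 days ago vs limit 90 → met
5. fire-alarm system test 782 days ago vs limit 730 → not met
6. resident-rights training 633 days ago vs limit 540 → not met
7. condition 'has more than 50 beds' holds; disaster preparedness plan present → met
8. dietary services review 65 days ago vs limit 60 → not met
Not met: 1, 5, 6, 8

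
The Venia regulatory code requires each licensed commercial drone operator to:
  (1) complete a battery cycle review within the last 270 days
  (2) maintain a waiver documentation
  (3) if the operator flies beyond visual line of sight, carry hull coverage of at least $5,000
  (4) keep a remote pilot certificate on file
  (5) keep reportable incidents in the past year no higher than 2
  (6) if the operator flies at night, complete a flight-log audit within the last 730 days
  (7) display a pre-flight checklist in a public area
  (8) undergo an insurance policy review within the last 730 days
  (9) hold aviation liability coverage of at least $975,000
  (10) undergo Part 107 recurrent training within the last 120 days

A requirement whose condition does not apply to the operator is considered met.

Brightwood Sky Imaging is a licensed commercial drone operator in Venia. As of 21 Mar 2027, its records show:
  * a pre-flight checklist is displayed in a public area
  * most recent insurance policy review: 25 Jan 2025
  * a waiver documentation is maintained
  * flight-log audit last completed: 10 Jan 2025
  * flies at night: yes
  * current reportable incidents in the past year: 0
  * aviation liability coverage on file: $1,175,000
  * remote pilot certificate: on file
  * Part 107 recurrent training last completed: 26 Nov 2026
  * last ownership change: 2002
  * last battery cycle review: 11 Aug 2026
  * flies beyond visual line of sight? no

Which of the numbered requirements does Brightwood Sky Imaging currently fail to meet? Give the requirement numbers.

1. battery cycle review 222 days ago vs limit 270 → met
2. waiver documentation present → met
3. condition 'flies beyond visual line of sight' does not hold → requirement n/a → met
4. remote pilot certificate present → met
5. reportable incidents in the past year 0 ≤ 2 → met
6. condition 'flies at night' holds; flight-log audit 800 days ago vs limit 730 → not met
7. pre-flight checklist present → met
8. insurance policy review 785 days ago vs limit 730 → not met
9. aviation liability coverage $1,175,000 ≥ $975,000 → met
10. Part 107 recurrent training 115 days ago vs limit 120 → met
Not met: 6, 8

6, 8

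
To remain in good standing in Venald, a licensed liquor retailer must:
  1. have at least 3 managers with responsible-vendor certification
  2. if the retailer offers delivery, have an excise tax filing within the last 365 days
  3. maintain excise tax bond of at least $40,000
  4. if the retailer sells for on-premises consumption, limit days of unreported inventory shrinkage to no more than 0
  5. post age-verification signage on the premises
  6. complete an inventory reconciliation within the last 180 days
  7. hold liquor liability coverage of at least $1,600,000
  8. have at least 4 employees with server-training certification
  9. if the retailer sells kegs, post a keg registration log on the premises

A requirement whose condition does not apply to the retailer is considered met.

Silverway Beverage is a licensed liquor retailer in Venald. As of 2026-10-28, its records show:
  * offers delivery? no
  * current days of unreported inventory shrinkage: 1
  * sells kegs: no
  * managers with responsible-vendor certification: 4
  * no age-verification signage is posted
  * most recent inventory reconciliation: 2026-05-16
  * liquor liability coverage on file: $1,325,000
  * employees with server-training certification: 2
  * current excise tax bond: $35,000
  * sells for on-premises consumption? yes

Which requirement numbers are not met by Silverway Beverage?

1. managers with responsible-vendor certification 4 ≥ 3 → met
2. condition 'offers delivery' does not hold → requirement n/a → met
3. excise tax bond $35,000 < $40,000 → not met
4. condition 'sells for on-premises consumption' holds; days of unreported inventory shrinkage 1 > 0 → not met
5. age-verification signage absent → not met
6. inventory reconciliation 165 days ago vs limit 180 → met
7. liquor liability coverage $1,325,000 < $1,600,000 → not met
8. employees with server-training certification 2 < 4 → not met
9. condition 'sells kegs' does not hold → requirement n/a → met
Not met: 3, 4, 5, 7, 8

3, 4, 5, 7, 8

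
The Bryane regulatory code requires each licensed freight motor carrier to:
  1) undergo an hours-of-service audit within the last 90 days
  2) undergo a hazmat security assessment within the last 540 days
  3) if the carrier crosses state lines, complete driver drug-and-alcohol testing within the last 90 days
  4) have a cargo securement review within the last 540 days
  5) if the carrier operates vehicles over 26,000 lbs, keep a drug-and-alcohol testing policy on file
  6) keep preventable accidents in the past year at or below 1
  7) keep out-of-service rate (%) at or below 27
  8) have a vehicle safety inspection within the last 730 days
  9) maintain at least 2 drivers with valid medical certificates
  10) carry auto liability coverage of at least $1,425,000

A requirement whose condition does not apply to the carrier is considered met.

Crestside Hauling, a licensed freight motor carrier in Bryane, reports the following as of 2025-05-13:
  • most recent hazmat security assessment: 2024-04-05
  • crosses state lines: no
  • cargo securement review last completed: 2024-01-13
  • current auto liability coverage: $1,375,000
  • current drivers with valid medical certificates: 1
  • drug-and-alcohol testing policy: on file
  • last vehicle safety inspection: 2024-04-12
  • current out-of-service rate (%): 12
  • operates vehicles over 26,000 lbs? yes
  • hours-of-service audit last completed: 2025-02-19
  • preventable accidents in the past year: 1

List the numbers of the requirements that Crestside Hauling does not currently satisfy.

1. hours-of-service audit 83 days ago vs limit 90 → met
2. hazmat security assessment 403 days ago vs limit 540 → met
3. condition 'crosses state lines' does not hold → requirement n/a → met
4. cargo securement review 486 days ago vs limit 540 → met
5. condition 'operates vehicles over 26,000 lbs' holds; drug-and-alcohol testing policy present → met
6. preventable accidents in the past year 1 ≤ 1 → met
7. out-of-service rate (%) 12 ≤ 27 → met
8. vehicle safety inspection 396 days ago vs limit 730 → met
9. drivers with valid medical certificates 1 < 2 → not met
10. auto liability coverage $1,375,000 < $1,425,000 → not met
Not met: 9, 10

9, 10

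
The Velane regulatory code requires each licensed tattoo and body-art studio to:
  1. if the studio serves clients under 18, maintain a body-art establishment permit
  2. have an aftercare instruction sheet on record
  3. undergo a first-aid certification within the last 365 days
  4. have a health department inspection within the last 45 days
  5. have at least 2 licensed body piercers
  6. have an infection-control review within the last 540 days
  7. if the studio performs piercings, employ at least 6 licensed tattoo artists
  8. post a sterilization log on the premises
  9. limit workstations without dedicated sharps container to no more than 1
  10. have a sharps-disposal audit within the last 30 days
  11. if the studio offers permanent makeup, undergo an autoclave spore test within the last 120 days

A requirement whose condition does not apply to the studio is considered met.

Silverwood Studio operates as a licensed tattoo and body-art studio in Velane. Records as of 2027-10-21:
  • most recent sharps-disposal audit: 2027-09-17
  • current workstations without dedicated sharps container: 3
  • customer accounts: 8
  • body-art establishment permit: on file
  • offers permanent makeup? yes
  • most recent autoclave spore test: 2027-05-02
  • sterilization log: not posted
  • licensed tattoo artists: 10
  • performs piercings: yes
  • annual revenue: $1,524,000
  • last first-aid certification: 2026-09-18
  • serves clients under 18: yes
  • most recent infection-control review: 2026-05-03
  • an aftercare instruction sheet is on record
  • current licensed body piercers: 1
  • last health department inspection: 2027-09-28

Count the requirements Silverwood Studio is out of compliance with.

6

1. condition 'serves clients under 18' holds; body-art establishment permit present → met
2. aftercare instruction sheet present → met
3. first-aid certification 398 days ago vs limit 365 → not met
4. health department inspection 23 days ago vs limit 45 → met
5. licensed body piercers 1 < 2 → not met
6. infection-control review 536 days ago vs limit 540 → met
7. condition 'performs piercings' holds; licensed tattoo artists 10 ≥ 6 → met
8. sterilization log absent → not met
9. workstations without dedicated sharps container 3 > 1 → not met
10. sharps-disposal audit 34 days ago vs limit 30 → not met
11. condition 'offers permanent makeup' holds; autoclave spore test 172 days ago vs limit 120 → not met
Not met: 6 of 11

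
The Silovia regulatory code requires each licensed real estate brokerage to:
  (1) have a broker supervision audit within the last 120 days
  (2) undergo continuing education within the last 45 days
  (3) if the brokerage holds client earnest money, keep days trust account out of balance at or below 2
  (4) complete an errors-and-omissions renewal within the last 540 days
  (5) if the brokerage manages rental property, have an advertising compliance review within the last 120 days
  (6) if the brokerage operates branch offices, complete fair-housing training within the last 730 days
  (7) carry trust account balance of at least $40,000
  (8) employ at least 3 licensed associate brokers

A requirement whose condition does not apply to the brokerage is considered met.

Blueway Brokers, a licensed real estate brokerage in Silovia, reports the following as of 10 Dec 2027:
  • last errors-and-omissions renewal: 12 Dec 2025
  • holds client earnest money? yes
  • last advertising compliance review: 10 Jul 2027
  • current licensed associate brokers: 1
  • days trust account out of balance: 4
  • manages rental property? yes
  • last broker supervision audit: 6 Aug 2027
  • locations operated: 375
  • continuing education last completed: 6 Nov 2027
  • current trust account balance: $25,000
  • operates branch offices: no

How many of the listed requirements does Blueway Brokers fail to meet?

6

1. broker supervision audit 126 days ago vs limit 120 → not met
2. continuing education 34 days ago vs limit 45 → met
3. condition 'holds client earnest money' holds; days trust account out of balance 4 > 2 → not met
4. errors-and-omissions renewal 728 days ago vs limit 540 → not met
5. condition 'manages rental property' holds; advertising compliance review 153 days ago vs limit 120 → not met
6. condition 'operates branch offices' does not hold → requirement n/a → met
7. trust account balance $25,000 < $40,000 → not met
8. licensed associate brokers 1 < 3 → not met
Not met: 6 of 8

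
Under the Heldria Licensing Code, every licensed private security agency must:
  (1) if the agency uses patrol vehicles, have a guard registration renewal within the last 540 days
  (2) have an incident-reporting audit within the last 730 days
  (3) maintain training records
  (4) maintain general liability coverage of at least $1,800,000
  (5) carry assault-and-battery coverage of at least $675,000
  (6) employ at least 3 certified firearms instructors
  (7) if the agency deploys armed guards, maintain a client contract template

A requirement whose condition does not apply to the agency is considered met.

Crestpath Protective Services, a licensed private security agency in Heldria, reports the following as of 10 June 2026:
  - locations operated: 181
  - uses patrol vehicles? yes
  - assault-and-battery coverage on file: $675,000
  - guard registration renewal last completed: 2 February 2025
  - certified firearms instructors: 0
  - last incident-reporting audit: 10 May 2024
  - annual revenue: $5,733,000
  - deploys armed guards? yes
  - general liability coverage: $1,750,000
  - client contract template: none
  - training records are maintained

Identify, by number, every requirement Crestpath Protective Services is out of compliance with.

1. condition 'uses patrol vehicles' holds; guard registration renewal 493 days ago vs limit 540 → met
2. incident-reporting audit 761 days ago vs limit 730 → not met
3. training records present → met
4. general liability coverage $1,750,000 < $1,800,000 → not met
5. assault-and-battery coverage $675,000 ≥ $675,000 → met
6. certified firearms instructors 0 < 3 → not met
7. condition 'deploys armed guards' holds; client contract template absent → not met
Not met: 2, 4, 6, 7

2, 4, 6, 7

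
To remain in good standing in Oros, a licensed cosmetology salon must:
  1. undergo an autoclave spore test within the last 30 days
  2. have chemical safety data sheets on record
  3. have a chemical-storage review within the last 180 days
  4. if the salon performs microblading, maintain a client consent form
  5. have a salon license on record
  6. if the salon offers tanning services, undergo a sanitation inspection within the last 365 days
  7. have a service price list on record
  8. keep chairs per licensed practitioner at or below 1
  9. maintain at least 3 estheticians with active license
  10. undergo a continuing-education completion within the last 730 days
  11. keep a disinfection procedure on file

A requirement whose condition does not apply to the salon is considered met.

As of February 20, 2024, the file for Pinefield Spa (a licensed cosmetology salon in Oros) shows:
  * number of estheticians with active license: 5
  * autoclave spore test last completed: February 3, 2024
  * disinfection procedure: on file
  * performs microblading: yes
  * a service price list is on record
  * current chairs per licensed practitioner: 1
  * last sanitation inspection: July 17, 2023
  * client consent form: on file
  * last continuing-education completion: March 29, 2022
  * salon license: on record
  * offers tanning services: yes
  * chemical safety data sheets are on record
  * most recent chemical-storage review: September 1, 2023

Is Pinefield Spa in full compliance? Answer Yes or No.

1. autoclave spore test 17 days ago vs limit 30 → met
2. chemical safety data sheets present → met
3. chemical-storage review 172 days ago vs limit 180 → met
4. condition 'performs microblading' holds; client consent form present → met
5. salon license present → met
6. condition 'offers tanning services' holds; sanitation inspection 218 days ago vs limit 365 → met
7. service price list present → met
8. chairs per licensed practitioner 1 ≤ 1 → met
9. estheticians with active license 5 ≥ 3 → met
10. continuing-education completion 693 days ago vs limit 730 → met
11. disinfection procedure present → met
All met.

Yes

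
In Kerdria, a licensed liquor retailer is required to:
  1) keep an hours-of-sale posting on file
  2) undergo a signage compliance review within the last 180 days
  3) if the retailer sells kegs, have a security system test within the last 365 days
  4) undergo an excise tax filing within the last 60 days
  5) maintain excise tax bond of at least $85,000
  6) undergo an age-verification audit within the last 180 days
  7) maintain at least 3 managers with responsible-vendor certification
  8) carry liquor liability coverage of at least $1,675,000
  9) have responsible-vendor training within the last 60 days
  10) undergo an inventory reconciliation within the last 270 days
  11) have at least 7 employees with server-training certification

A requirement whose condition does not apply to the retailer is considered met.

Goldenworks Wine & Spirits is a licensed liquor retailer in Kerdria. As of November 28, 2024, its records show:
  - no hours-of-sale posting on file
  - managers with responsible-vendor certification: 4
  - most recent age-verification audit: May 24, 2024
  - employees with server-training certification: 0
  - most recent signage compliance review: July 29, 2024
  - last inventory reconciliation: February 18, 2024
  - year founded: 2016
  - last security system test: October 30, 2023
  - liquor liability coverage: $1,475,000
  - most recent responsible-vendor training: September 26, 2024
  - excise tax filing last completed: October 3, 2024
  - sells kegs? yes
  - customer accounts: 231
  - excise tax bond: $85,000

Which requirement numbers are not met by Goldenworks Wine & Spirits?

1. hours-of-sale posting absent → not met
2. signage compliance review 122 days ago vs limit 180 → met
3. condition 'sells kegs' holds; security system test 395 days ago vs limit 365 → not met
4. excise tax filing 56 days ago vs limit 60 → met
5. excise tax bond $85,000 ≥ $85,000 → met
6. age-verification audit 188 days ago vs limit 180 → not met
7. managers with responsible-vendor certification 4 ≥ 3 → met
8. liquor liability coverage $1,475,000 < $1,675,000 → not met
9. responsible-vendor training 63 days ago vs limit 60 → not met
10. inventory reconciliation 284 days ago vs limit 270 → not met
11. employees with server-training certification 0 < 7 → not met
Not met: 1, 3, 6, 8, 9, 10, 11

1, 3, 6, 8, 9, 10, 11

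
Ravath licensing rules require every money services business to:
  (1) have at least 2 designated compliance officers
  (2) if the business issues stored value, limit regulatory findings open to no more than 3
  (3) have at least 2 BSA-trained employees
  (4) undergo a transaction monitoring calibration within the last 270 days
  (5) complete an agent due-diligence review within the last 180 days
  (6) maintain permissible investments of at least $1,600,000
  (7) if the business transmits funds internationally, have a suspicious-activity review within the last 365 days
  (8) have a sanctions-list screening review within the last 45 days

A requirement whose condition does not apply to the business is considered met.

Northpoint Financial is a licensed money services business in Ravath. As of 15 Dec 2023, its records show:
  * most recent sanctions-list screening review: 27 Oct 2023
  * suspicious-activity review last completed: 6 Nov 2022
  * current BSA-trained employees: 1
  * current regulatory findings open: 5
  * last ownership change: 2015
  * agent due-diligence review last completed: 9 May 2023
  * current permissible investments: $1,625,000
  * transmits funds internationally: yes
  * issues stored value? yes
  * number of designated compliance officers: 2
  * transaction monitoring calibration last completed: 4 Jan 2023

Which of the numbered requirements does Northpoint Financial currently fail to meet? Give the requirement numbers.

2, 3, 4, 5, 7, 8

1. designated compliance officers 2 ≥ 2 → met
2. condition 'issues stored value' holds; regulatory findings open 5 > 3 → not met
3. BSA-trained employees 1 < 2 → not met
4. transaction monitoring calibration 345 days ago vs limit 270 → not met
5. agent due-diligence review 220 days ago vs limit 180 → not met
6. permissible investments $1,625,000 ≥ $1,600,000 → met
7. condition 'transmits funds internationally' holds; suspicious-activity review 404 days ago vs limit 365 → not met
8. sanctions-list screening review 49 days ago vs limit 45 → not met
Not met: 2, 3, 4, 5, 7, 8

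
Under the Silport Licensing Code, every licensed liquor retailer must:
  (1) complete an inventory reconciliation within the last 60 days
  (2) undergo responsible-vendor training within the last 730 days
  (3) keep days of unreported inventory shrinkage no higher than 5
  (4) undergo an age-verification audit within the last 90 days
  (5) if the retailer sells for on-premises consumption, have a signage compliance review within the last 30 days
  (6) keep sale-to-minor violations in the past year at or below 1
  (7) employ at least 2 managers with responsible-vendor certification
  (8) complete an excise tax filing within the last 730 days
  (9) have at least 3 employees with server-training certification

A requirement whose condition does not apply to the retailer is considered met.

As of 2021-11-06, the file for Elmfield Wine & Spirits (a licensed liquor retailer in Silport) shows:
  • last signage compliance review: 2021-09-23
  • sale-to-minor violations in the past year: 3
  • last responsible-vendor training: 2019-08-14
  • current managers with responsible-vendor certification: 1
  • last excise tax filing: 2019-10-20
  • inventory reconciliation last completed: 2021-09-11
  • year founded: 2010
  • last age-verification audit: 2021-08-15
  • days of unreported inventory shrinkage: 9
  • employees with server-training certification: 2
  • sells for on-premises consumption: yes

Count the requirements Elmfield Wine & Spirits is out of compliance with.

7

1. inventory reconciliation 56 days ago vs limit 60 → met
2. responsible-vendor training 815 days ago vs limit 730 → not met
3. days of unreported inventory shrinkage 9 > 5 → not met
4. age-verification audit 83 days ago vs limit 90 → met
5. condition 'sells for on-premises consumption' holds; signage compliance review 44 days ago vs limit 30 → not met
6. sale-to-minor violations in the past year 3 > 1 → not met
7. managers with responsible-vendor certification 1 < 2 → not met
8. excise tax filing 748 days ago vs limit 730 → not met
9. employees with server-training certification 2 < 3 → not met
Not met: 7 of 9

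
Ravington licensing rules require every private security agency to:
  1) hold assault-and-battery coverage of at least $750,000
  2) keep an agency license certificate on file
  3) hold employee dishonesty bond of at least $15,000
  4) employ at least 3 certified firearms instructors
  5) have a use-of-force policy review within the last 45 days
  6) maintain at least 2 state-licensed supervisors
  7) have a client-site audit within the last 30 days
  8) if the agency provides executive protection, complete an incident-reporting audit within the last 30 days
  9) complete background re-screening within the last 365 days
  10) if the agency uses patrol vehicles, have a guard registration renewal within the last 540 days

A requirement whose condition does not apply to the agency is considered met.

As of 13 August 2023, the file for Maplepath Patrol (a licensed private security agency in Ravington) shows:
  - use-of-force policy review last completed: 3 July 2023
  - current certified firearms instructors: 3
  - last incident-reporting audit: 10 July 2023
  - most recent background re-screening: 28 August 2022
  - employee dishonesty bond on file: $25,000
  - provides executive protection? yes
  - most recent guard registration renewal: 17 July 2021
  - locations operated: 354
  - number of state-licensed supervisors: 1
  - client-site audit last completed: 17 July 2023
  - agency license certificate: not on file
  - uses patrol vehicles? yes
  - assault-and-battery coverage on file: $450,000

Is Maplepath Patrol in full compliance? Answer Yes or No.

No

1. assault-and-battery coverage $450,000 < $750,000 → not met
2. agency license certificate absent → not met
3. employee dishonesty bond $25,000 ≥ $15,000 → met
4. certified firearms instructors 3 ≥ 3 → met
5. use-of-force policy review 41 days ago vs limit 45 → met
6. state-licensed supervisors 1 < 2 → not met
7. client-site audit 27 days ago vs limit 30 → met
8. condition 'provides executive protection' holds; incident-reporting audit 34 days ago vs limit 30 → not met
9. background re-screening 350 days ago vs limit 365 → met
10. condition 'uses patrol vehicles' holds; guard registration renewal 757 days ago vs limit 540 → not met
Not met: 1, 2, 6, 8, 10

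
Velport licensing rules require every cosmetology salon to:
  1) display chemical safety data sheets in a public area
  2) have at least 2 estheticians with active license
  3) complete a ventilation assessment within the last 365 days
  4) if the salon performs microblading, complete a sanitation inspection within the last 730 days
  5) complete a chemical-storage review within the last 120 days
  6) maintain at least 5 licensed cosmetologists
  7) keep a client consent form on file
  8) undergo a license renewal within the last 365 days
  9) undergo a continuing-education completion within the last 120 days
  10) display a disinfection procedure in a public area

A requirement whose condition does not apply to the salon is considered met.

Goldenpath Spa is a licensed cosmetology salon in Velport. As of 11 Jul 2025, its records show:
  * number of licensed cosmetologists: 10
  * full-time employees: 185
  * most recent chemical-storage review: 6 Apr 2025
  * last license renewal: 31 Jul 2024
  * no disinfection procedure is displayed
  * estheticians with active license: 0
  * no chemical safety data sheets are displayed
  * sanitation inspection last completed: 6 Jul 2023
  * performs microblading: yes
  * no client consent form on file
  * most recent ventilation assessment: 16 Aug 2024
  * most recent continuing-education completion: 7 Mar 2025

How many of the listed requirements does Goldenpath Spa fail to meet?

1. chemical safety data sheets absent → not met
2. estheticians with active license 0 < 2 → not met
3. ventilation assessment 329 days ago vs limit 365 → met
4. condition 'performs microblading' holds; sanitation inspection 736 days ago vs limit 730 → not met
5. chemical-storage review 96 days ago vs limit 120 → met
6. licensed cosmetologists 10 ≥ 5 → met
7. client consent form absent → not met
8. license renewal 345 days ago vs limit 365 → met
9. continuing-education completion 126 days ago vs limit 120 → not met
10. disinfection procedure absent → not met
Not met: 6 of 10

6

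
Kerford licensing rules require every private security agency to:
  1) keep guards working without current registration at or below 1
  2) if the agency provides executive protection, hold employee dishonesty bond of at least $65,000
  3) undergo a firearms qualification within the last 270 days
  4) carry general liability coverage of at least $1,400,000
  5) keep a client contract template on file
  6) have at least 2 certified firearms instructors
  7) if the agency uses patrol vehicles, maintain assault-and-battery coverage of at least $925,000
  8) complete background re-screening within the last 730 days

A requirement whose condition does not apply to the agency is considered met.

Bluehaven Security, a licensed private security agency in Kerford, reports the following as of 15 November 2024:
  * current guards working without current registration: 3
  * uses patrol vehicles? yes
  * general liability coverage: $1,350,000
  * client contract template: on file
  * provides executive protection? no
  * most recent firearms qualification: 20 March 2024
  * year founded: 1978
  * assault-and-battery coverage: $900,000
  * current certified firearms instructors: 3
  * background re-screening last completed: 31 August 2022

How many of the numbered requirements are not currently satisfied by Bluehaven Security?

1. guards working without current registration 3 > 1 → not met
2. condition 'provides executive protection' does not hold → requirement n/a → met
3. firearms qualification 240 days ago vs limit 270 → met
4. general liability coverage $1,350,000 < $1,400,000 → not met
5. client contract template present → met
6. certified firearms instructors 3 ≥ 2 → met
7. condition 'uses patrol vehicles' holds; assault-and-battery coverage $900,000 < $925,000 → not met
8. background re-screening 807 days ago vs limit 730 → not met
Not met: 4 of 8

4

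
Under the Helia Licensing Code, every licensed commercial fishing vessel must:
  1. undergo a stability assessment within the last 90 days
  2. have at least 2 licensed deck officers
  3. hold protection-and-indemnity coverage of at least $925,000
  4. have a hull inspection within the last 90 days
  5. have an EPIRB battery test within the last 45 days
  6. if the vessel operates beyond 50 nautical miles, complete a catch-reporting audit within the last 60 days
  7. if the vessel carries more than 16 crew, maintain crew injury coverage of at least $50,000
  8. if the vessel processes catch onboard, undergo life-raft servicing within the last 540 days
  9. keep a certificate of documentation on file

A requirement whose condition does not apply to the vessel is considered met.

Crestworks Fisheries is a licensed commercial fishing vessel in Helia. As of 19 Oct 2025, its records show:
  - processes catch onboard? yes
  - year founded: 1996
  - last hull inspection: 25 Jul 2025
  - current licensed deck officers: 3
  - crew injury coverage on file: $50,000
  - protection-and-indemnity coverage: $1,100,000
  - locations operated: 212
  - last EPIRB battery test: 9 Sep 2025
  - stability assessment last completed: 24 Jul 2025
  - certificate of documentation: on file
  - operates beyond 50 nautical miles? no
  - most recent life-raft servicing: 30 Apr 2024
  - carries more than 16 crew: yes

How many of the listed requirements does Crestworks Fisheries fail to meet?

1. stability assessment 87 days ago vs limit 90 → met
2. licensed deck officers 3 ≥ 2 → met
3. protection-and-indemnity coverage $1,100,000 ≥ $925,000 → met
4. hull inspection 86 days ago vs limit 90 → met
5. EPIRB battery test 40 days ago vs limit 45 → met
6. condition 'operates beyond 50 nautical miles' does not hold → requirement n/a → met
7. condition 'carries more than 16 crew' holds; crew injury coverage $50,000 ≥ $50,000 → met
8. condition 'processes catch onboard' holds; life-raft servicing 537 days ago vs limit 540 → met
9. certificate of documentation present → met
Not met: 0 of 9

0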